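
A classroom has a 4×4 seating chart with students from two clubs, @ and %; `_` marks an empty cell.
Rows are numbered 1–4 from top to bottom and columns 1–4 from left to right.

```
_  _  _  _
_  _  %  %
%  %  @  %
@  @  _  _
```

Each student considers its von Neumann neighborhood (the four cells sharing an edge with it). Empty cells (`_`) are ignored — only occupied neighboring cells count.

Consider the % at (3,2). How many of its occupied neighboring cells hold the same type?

1

Occupied neighbors of (3,2): (4,2)=@, (3,1)=%, (3,3)=@.
Same type (%): 1 of 3.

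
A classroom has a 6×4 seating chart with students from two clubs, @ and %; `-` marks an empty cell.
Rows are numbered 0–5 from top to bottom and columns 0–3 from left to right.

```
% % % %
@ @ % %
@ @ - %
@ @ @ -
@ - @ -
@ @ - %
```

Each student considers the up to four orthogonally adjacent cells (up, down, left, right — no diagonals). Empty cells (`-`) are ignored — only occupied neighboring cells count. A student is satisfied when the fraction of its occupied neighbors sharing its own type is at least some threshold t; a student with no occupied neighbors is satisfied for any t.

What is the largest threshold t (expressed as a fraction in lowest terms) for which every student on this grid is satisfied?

(0,0)% 1/2
(0,1)% 2/3
(0,2)% 3/3
(0,3)% 2/2
(1,0)@ 2/3
(1,1)@ 2/4
(1,2)% 2/3
(1,3)% 3/3
(2,0)@ 3/3
(2,1)@ 3/3
(2,3)% 1/1
(3,0)@ 3/3
(3,1)@ 3/3
(3,2)@ 2/2
(4,0)@ 2/2
(4,2)@ 1/1
(5,0)@ 2/2
(5,1)@ 1/1
(5,3)% — no occupied neighbors
The smallest same-type fraction is 1/2 at (0,0), which reduces to 1/2. Any threshold above that leaves this student unsatisfied.

1/2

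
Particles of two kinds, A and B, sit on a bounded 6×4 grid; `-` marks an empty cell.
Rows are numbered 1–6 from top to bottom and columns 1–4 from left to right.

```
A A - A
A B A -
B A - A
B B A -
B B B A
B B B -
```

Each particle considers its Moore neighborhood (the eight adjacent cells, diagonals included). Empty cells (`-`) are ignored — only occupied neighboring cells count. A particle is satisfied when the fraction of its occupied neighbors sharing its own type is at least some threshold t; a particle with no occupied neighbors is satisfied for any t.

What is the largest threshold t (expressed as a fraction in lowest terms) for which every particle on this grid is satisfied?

Row 1: (1,1)A 2/3 · (1,2)A 3/4 · (1,4)A 1/1
Row 2: (2,1)A 3/5 · (2,2)B 1/6 · (2,3)A 4/5
Row 3: (3,1)B 3/5 · (3,2)A 3/7 · (3,4)A 2/2
Row 4: (4,1)B 4/5 · (4,2)B 5/7 · (4,3)A 3/6
Row 5: (5,1)B 5/5 · (5,2)B 7/8 · (5,3)B 4/6 · (5,4)A 1/3
Row 6: (6,1)B 3/3 · (6,2)B 5/5 · (6,3)B 3/4
The smallest same-type fraction is 1/6 at (2,2), which reduces to 1/6. Any threshold above that leaves this particle unsatisfied.

1/6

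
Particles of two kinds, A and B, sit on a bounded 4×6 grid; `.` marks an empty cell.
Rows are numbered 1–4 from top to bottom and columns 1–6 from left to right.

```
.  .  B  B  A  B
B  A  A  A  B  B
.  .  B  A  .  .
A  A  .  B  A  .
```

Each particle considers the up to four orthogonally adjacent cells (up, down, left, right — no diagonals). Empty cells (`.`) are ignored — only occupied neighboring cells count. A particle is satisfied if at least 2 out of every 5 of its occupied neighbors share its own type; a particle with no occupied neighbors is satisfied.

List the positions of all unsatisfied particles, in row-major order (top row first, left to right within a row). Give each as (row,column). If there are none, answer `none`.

(1,4), (1,5), (2,1), (2,5), (3,3), (3,4), (4,4), (4,5)

(1,3)B 1/2 ok
(1,4)B 1/3 unhappy
(1,5)A 0/3 unhappy
(1,6)B 1/2 ok
(2,1)B 0/1 unhappy
(2,2)A 1/2 ok
(2,3)A 2/4 ok
(2,4)A 2/4 ok
(2,5)B 1/3 unhappy
(2,6)B 2/2 ok
(3,3)B 0/2 unhappy
(3,4)A 1/3 unhappy
(4,1)A 1/1 ok
(4,2)A 1/1 ok
(4,4)B 0/2 unhappy
(4,5)A 0/1 unhappy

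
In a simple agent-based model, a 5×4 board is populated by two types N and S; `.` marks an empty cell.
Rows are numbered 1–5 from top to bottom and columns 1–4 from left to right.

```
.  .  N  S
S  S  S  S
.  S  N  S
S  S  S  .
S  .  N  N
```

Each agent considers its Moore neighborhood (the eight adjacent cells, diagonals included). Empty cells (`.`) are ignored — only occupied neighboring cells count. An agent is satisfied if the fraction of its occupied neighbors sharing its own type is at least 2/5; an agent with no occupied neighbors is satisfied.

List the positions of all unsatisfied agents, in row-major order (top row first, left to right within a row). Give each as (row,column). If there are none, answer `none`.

Row 1: (1,3)N 0/4 not · (1,4)S 2/3 satisfied
Row 2: (2,1)S 2/2 satisfied · (2,2)S 3/5 satisfied · (2,3)S 5/7 satisfied · (2,4)S 3/5 satisfied
Row 3: (3,2)S 6/7 satisfied · (3,3)N 0/7 not · (3,4)S 3/4 satisfied
Row 4: (4,1)S 3/3 satisfied · (4,2)S 4/6 satisfied · (4,3)S 3/6 satisfied
Row 5: (5,1)S 2/2 satisfied · (5,3)N 1/3 not · (5,4)N 1/2 satisfied

(1,3), (3,3), (5,3)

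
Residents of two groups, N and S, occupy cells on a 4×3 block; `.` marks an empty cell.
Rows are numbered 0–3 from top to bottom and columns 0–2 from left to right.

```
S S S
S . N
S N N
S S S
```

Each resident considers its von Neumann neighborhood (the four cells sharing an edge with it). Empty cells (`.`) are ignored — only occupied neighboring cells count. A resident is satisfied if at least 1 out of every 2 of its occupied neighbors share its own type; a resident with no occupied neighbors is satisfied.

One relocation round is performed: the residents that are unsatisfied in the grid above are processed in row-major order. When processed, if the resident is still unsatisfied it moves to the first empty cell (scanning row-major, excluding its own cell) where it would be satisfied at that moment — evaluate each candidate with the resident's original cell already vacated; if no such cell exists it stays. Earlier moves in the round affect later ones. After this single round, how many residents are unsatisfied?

1

Initially unsatisfied (in order): (2,1).
  (2,1): no empty cell satisfies it; stays.
Resulting grid:
S S S
S . N
S N N
S S S
Unsatisfied now: (2,1).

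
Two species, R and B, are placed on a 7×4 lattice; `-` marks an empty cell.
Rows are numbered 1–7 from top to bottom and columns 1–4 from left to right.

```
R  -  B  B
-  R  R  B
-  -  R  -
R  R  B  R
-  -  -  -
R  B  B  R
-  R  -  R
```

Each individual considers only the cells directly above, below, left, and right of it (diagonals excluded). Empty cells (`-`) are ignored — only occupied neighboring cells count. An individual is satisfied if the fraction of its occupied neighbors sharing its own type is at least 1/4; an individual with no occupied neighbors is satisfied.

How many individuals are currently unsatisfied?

4

Row 1: (1,1)R 0/0 satisfied · (1,3)B 1/2 satisfied · (1,4)B 2/2 satisfied
Row 2: (2,2)R 1/1 satisfied · (2,3)R 2/4 satisfied · (2,4)B 1/2 satisfied
Row 3: (3,3)R 1/2 satisfied
Row 4: (4,1)R 1/1 satisfied · (4,2)R 1/2 satisfied · (4,3)B 0/3 not · (4,4)R 0/1 not
Row 6: (6,1)R 0/1 not · (6,2)B 1/3 satisfied · (6,3)B 1/2 satisfied · (6,4)R 1/2 satisfied
Row 7: (7,2)R 0/1 not · (7,4)R 1/1 satisfied
Unsatisfied: (4,3), (4,4), (6,1), (7,2) — 4 in total.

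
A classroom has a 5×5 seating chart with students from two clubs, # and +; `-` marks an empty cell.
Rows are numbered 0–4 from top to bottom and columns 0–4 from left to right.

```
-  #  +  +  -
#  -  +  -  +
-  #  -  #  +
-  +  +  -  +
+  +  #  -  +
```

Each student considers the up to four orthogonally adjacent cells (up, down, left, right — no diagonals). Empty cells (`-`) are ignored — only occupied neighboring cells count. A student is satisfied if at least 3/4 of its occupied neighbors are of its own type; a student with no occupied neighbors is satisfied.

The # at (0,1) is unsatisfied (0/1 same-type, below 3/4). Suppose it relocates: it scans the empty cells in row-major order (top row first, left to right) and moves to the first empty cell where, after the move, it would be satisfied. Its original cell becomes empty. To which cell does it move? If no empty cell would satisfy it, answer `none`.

(0,0)

Vacating (0,1). Empty cells in order:
  (0,0): 1/1 same-type → satisfied — stop here.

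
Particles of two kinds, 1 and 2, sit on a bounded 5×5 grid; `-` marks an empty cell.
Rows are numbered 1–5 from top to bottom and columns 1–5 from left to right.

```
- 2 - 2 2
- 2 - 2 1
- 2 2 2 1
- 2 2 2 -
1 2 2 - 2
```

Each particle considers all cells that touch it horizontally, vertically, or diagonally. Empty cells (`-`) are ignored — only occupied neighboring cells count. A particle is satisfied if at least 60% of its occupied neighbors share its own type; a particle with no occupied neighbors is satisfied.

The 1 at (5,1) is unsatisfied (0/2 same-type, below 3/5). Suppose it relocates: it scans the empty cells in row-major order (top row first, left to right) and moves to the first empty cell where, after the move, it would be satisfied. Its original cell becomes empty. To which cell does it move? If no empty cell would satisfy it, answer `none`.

none

Vacating (5,1). Empty cells in order:
  (1,1): 0/2 same-type → still unsatisfied.
  (1,3): 0/4 same-type → still unsatisfied.
  (2,1): 0/3 same-type → still unsatisfied.
  (2,3): 0/7 same-type → still unsatisfied.
  (3,1): 0/3 same-type → still unsatisfied.
  (4,1): 0/3 same-type → still unsatisfied.
  (4,5): 1/4 same-type → still unsatisfied.
  (5,4): 0/4 same-type → still unsatisfied.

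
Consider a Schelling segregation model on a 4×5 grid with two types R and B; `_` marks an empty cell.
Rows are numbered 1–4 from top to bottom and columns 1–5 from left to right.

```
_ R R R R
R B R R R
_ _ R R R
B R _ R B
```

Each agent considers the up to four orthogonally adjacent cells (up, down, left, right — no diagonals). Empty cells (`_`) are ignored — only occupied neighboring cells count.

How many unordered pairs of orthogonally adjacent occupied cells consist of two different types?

6

Scan each occupied cell's neighbors to the right and below so each pair is counted once.
From row 1: 1 unlike of 7 pairs (running 1/7).
From row 2: 2 unlike of 7 pairs (running 3/14).
From row 3: 1 unlike of 4 pairs (running 4/18).
From row 4: 2 unlike of 2 pairs (running 6/20).
Total adjacent occupied pairs: 20; unlike-type pairs: 6.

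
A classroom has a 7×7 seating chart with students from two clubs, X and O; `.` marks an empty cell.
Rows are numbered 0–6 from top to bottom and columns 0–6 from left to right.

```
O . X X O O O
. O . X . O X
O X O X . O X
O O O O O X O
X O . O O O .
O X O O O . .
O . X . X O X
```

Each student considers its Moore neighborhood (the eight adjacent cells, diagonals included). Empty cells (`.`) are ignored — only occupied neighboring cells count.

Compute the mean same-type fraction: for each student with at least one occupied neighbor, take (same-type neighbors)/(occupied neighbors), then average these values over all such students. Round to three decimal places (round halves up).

Row 0: (0,0)O 1/1 · (0,2)X 2/3 · (0,3)X 2/3 · (0,4)O 2/4 · (0,5)O 3/4 · (0,6)O 2/3
Row 1: (1,1)O 3/5 · (1,3)X 3/5 · (1,5)O 4/6 · (1,6)X 1/5
Row 2: (2,0)O 3/4 · (2,1)X 0/6 · (2,2)O 4/7 · (2,3)X 1/5 · (2,5)O 3/6 · (2,6)X 2/5
Row 3: (3,0)O 3/5 · (3,1)O 5/7 · (3,2)O 5/7 · (3,3)O 5/6 · (3,4)O 5/7 · (3,5)X 1/6 · (3,6)O 2/4
Row 4: (4,0)X 1/5 · (4,1)O 5/7 · (4,3)O 7/7 · (4,4)O 6/7 · (4,5)O 4/5
Row 5: (5,0)O 2/4 · (5,1)X 2/6 · (5,2)O 3/5 · (5,3)O 4/6 · (5,4)O 5/6
Row 6: (6,0)O 1/2 · (6,2)X 1/3 · (6,4)X 0/3 · (6,5)O 1/3 · (6,6)X 0/1
Sum over 38 students: 1/1 + 2/3 + 2/3 + 2/4 + 3/4 + 2/3 + 3/5 + 3/5 + 4/6 + 1/5 + 3/4 + 0/6 + 4/7 + 1/5 + 3/6 + 2/5 + 3/5 + 5/7 + 5/7 + 5/6 + 5/7 + 1/6 + 2/4 + 1/5 + 5/7 + 7/7 + 6/7 + 4/5 + 2/4 + 2/6 + 3/5 + 4/6 + 5/6 + 1/2 + 1/3 + 0/3 + 1/3 + 0/1 = 4337/210; mean = 4337/210 ÷ 38 = 4337/7980 = 0.543483… → 0.543.

0.543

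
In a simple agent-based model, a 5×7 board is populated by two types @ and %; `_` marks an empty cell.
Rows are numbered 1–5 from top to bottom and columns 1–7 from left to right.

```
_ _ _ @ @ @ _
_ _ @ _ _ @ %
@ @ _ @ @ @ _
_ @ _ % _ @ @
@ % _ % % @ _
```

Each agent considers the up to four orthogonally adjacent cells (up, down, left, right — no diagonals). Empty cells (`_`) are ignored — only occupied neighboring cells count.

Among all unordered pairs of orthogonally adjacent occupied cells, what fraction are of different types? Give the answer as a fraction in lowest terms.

Scan each occupied cell's neighbors to the right and below so each pair is counted once.
From row 1: 0 unlike of 3 pairs (running 0/3).
From row 2: 1 unlike of 2 pairs (running 1/5).
From row 3: 1 unlike of 6 pairs (running 2/11).
From row 4: 1 unlike of 4 pairs (running 3/15).
From row 5: 2 unlike of 3 pairs (running 5/18).
Total adjacent occupied pairs: 18; unlike-type pairs: 5.
5/18 is already in lowest terms.

5/18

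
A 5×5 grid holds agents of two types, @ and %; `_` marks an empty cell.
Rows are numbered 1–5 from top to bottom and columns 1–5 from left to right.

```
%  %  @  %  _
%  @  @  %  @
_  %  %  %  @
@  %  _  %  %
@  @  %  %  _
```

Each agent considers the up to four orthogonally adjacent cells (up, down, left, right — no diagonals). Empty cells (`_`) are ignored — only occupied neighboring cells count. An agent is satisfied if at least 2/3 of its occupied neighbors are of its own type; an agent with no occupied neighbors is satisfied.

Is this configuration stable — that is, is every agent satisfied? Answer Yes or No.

(1,1)% 2/2 ok
(1,2)% 1/3 unhappy
(1,3)@ 1/3 unhappy
(1,4)% 1/2 unhappy
(2,1)% 1/2 unhappy
(2,2)@ 1/4 unhappy
(2,3)@ 2/4 unhappy
(2,4)% 2/4 unhappy
(2,5)@ 1/2 unhappy
(3,2)% 2/3 ok
(3,3)% 2/3 ok
(3,4)% 3/4 ok
(3,5)@ 1/3 unhappy
(4,1)@ 1/2 unhappy
(4,2)% 1/3 unhappy
(4,4)% 3/3 ok
(4,5)% 1/2 unhappy
(5,1)@ 2/2 ok
(5,2)@ 1/3 unhappy
(5,3)% 1/2 unhappy
(5,4)% 2/2 ok
For instance (1,2) has only 1/3 same-type neighbors, below 2/3.

No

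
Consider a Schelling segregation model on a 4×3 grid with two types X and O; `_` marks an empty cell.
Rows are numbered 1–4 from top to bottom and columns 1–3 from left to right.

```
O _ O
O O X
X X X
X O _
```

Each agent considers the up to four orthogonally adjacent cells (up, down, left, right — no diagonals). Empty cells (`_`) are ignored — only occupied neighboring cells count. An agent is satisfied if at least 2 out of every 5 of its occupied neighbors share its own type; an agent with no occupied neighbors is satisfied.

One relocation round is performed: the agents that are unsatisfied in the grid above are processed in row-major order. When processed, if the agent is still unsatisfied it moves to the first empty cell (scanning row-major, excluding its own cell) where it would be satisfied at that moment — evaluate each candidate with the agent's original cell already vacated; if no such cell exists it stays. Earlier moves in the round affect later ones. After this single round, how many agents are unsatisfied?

Initially unsatisfied (in order): (1,3), (2,2), (2,3), (4,2).
  (1,3) → (1,2).
  (2,2): now satisfied by earlier moves; stays.
  (2,3): now satisfied by earlier moves; stays.
  (4,2) → (1,3).
Resulting grid:
O O O
O O X
X X X
X _ _
Unsatisfied now: (2,3).

1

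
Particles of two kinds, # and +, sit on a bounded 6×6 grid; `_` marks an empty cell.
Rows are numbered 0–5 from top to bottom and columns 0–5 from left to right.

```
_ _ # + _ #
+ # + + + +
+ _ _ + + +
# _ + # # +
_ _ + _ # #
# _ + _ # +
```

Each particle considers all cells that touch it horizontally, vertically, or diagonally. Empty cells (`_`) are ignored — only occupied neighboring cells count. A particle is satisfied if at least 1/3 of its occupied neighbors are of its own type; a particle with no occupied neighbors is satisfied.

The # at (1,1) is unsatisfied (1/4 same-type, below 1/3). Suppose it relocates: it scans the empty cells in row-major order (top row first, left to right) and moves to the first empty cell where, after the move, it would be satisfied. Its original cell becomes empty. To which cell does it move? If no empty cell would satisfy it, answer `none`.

(0,1)

Vacating (1,1). Empty cells in order:
  (0,0): 0/1 same-type → still unsatisfied.
  (0,1): 1/3 same-type → satisfied — stop here.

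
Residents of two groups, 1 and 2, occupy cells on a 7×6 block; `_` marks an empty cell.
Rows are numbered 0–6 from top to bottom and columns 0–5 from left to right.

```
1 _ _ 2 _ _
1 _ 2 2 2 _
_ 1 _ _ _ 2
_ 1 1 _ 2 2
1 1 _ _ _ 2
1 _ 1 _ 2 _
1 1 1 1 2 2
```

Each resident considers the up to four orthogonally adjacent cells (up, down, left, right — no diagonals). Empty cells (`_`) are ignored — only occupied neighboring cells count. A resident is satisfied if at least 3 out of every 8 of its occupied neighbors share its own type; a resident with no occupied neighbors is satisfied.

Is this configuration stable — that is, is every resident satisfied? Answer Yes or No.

Yes

Row 0: (0,0)1 1/1 satisfied · (0,3)2 1/1 satisfied
Row 1: (1,0)1 1/1 satisfied · (1,2)2 1/1 satisfied · (1,3)2 3/3 satisfied · (1,4)2 1/1 satisfied
Row 2: (2,1)1 1/1 satisfied · (2,5)2 1/1 satisfied
Row 3: (3,1)1 3/3 satisfied · (3,2)1 1/1 satisfied · (3,4)2 1/1 satisfied · (3,5)2 3/3 satisfied
Row 4: (4,0)1 2/2 satisfied · (4,1)1 2/2 satisfied · (4,5)2 1/1 satisfied
Row 5: (5,0)1 2/2 satisfied · (5,2)1 1/1 satisfied · (5,4)2 1/1 satisfied
Row 6: (6,0)1 2/2 satisfied · (6,1)1 2/2 satisfied · (6,2)1 3/3 satisfied · (6,3)1 1/2 satisfied · (6,4)2 2/3 satisfied · (6,5)2 1/1 satisfied
All meet the threshold, so the configuration is stable.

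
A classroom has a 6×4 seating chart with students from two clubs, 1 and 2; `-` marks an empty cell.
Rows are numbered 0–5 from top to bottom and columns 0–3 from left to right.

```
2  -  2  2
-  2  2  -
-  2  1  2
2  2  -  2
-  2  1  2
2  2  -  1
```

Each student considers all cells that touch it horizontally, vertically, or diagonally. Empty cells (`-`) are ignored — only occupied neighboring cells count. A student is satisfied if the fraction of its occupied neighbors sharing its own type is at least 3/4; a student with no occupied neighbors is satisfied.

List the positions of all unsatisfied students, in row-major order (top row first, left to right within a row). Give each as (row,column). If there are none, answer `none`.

(0,0)2 1/1 satisfied
(0,2)2 3/3 satisfied
(0,3)2 2/2 satisfied
(1,1)2 4/5 satisfied
(1,2)2 5/6 satisfied
(2,1)2 4/5 satisfied
(2,2)1 0/6 not
(2,3)2 2/3 not
(3,0)2 3/3 satisfied
(3,1)2 3/5 not
(3,3)2 2/4 not
(4,1)2 4/5 satisfied
(4,2)1 1/6 not
(4,3)2 1/3 not
(5,0)2 2/2 satisfied
(5,1)2 2/3 not
(5,3)1 1/2 not

(2,2), (2,3), (3,1), (3,3), (4,2), (4,3), (5,1), (5,3)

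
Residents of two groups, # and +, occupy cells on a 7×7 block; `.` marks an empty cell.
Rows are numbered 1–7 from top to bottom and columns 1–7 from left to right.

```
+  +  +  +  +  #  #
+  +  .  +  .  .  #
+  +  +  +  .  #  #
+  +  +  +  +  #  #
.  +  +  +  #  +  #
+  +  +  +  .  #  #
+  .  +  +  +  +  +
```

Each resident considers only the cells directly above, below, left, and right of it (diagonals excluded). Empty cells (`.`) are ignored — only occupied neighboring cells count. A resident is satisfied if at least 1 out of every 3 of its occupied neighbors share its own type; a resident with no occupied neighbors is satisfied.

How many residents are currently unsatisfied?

Row 1: (1,1)+ 2/2 ✓ · (1,2)+ 3/3 ✓ · (1,3)+ 2/2 ✓ · (1,4)+ 3/3 ✓ · (1,5)+ 1/2 ✓ · (1,6)# 1/2 ✓ · (1,7)# 2/2 ✓
Row 2: (2,1)+ 3/3 ✓ · (2,2)+ 3/3 ✓ · (2,4)+ 2/2 ✓ · (2,7)# 2/2 ✓
Row 3: (3,1)+ 3/3 ✓ · (3,2)+ 4/4 ✓ · (3,3)+ 3/3 ✓ · (3,4)+ 3/3 ✓ · (3,6)# 2/2 ✓ · (3,7)# 3/3 ✓
Row 4: (4,1)+ 2/2 ✓ · (4,2)+ 4/4 ✓ · (4,3)+ 4/4 ✓ · (4,4)+ 4/4 ✓ · (4,5)+ 1/3 ✓ · (4,6)# 2/4 ✓ · (4,7)# 3/3 ✓
Row 5: (5,2)+ 3/3 ✓ · (5,3)+ 4/4 ✓ · (5,4)+ 3/4 ✓ · (5,5)# 0/3 ✗ · (5,6)+ 0/4 ✗ · (5,7)# 2/3 ✓
Row 6: (6,1)+ 2/2 ✓ · (6,2)+ 3/3 ✓ · (6,3)+ 4/4 ✓ · (6,4)+ 3/3 ✓ · (6,6)# 1/3 ✓ · (6,7)# 2/3 ✓
Row 7: (7,1)+ 1/1 ✓ · (7,3)+ 2/2 ✓ · (7,4)+ 3/3 ✓ · (7,5)+ 2/2 ✓ · (7,6)+ 2/3 ✓ · (7,7)+ 1/2 ✓
Unsatisfied: (5,5), (5,6) — 2 in total.

2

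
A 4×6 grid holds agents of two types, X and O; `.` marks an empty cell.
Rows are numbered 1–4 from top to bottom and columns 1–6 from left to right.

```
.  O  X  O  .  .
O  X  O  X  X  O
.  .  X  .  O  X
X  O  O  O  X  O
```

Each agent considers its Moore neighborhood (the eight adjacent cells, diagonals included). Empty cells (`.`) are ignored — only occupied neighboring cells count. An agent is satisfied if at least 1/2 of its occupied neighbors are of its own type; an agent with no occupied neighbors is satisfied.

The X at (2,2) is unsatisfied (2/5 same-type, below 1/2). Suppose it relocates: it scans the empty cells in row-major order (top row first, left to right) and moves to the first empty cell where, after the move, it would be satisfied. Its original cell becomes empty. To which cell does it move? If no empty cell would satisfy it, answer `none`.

(1,5)

Vacating (2,2). Empty cells in order:
  (1,1): 0/2 same-type → still unsatisfied.
  (1,5): 2/4 same-type → satisfied — stop here.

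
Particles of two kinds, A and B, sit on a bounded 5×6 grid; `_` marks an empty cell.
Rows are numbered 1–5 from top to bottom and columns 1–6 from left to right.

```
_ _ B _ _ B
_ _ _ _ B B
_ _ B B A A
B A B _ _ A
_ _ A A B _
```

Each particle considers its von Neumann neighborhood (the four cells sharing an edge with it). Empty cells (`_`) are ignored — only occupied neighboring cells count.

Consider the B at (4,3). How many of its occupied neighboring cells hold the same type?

1

Occupied neighbors of (4,3): (3,3)=B, (5,3)=A, (4,2)=A.
Same type (B): 1 of 3.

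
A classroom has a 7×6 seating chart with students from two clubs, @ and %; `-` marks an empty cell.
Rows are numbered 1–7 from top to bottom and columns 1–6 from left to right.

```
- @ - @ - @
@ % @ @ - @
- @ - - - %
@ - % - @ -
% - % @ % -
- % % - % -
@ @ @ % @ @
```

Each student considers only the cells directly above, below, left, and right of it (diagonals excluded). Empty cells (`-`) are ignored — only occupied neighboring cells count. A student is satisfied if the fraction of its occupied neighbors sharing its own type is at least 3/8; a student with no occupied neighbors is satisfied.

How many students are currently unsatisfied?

13

(1,2)@ 0/1 not
(1,4)@ 1/1 satisfied
(1,6)@ 1/1 satisfied
(2,1)@ 0/1 not
(2,2)% 0/4 not
(2,3)@ 1/2 satisfied
(2,4)@ 2/2 satisfied
(2,6)@ 1/2 satisfied
(3,2)@ 0/1 not
(3,6)% 0/1 not
(4,1)@ 0/1 not
(4,3)% 1/1 satisfied
(4,5)@ 0/1 not
(5,1)% 0/1 not
(5,3)% 2/3 satisfied
(5,4)@ 0/2 not
(5,5)% 1/3 not
(6,2)% 1/2 satisfied
(6,3)% 2/3 satisfied
(6,5)% 1/2 satisfied
(7,1)@ 1/1 satisfied
(7,2)@ 2/3 satisfied
(7,3)@ 1/3 not
(7,4)% 0/2 not
(7,5)@ 1/3 not
(7,6)@ 1/1 satisfied
Unsatisfied: (1,2), (2,1), (2,2), (3,2), (3,6), (4,1), (4,5), (5,1), (5,4), (5,5), (7,3), (7,4), (7,5) — 13 in total.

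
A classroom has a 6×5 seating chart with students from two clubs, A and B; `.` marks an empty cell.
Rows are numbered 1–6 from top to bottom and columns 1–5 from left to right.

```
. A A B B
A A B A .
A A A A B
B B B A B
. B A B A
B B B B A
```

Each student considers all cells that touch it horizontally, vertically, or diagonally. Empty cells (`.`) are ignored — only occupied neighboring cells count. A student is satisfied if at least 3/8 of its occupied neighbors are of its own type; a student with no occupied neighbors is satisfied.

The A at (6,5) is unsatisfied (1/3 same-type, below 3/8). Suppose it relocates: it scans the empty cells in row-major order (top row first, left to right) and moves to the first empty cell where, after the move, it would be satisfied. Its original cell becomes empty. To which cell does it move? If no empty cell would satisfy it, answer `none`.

Vacating (6,5). Empty cells in order:
  (1,1): 3/3 same-type → satisfied — stop here.

(1,1)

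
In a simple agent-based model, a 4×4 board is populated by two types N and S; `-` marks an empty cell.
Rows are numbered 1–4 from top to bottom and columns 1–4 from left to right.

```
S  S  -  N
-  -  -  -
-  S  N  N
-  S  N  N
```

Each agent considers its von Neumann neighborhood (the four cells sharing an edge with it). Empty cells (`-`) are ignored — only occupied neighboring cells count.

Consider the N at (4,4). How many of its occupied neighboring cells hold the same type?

2

Occupied neighbors of (4,4): (3,4)=N, (4,3)=N.
Same type (N): 2 of 2.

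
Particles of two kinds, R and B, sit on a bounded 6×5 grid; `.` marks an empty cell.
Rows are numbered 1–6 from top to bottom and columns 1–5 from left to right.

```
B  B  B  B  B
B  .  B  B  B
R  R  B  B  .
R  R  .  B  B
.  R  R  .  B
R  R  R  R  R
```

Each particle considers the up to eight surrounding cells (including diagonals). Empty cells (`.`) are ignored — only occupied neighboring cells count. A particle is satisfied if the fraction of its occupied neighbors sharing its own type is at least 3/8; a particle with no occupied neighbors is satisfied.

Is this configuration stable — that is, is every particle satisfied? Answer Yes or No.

Yes

Row 1: (1,1)B 2/2 ok · (1,2)B 4/4 ok · (1,3)B 4/4 ok · (1,4)B 5/5 ok · (1,5)B 3/3 ok
Row 2: (2,1)B 2/4 ok · (2,3)B 6/7 ok · (2,4)B 7/7 ok · (2,5)B 4/4 ok
Row 3: (3,1)R 3/4 ok · (3,2)R 3/6 ok · (3,3)B 4/6 ok · (3,4)B 6/6 ok
Row 4: (4,1)R 4/4 ok · (4,2)R 5/6 ok · (4,4)B 4/5 ok · (4,5)B 3/3 ok
Row 5: (5,2)R 6/6 ok · (5,3)R 5/6 ok · (5,5)B 2/4 ok
Row 6: (6,1)R 2/2 ok · (6,2)R 4/4 ok · (6,3)R 4/4 ok · (6,4)R 3/4 ok · (6,5)R 1/2 ok
All meet the threshold, so the configuration is stable.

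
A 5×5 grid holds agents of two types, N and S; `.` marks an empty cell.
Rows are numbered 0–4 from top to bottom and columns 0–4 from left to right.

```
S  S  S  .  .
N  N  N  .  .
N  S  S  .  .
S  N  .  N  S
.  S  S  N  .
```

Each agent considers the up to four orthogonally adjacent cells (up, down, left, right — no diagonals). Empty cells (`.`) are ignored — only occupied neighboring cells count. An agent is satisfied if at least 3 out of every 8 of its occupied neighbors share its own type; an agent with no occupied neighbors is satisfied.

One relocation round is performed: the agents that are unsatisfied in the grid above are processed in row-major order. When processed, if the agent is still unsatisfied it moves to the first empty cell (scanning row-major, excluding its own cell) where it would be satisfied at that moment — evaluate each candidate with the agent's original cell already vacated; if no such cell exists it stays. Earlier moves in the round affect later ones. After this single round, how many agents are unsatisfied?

Initially unsatisfied (in order): (1,2), (2,0), (2,1), (3,0), (3,1), (3,4).
  (1,2) → (0,4).
  (2,0) → (0,3).
  (2,1) → (1,2).
  (3,0) → (1,3).
  (3,1) → (1,4).
  (3,4) → (2,1).
Resulting grid:
S S S N N
N N S S N
. S S . .
. . . N .
. S S N .
Unsatisfied now: (0,3), (1,1), (1,3).

3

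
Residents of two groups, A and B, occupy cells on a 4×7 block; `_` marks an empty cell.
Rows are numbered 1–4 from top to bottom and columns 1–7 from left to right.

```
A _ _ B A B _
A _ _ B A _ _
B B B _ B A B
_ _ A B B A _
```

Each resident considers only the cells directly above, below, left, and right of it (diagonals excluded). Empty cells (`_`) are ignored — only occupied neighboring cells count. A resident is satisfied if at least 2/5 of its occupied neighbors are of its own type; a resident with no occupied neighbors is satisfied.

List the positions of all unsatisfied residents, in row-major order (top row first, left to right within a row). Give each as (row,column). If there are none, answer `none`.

(1,5), (1,6), (2,5), (3,5), (3,6), (3,7), (4,3)

(1,1)A 1/1 ✓
(1,4)B 1/2 ✓
(1,5)A 1/3 ✗
(1,6)B 0/1 ✗
(2,1)A 1/2 ✓
(2,4)B 1/2 ✓
(2,5)A 1/3 ✗
(3,1)B 1/2 ✓
(3,2)B 2/2 ✓
(3,3)B 1/2 ✓
(3,5)B 1/3 ✗
(3,6)A 1/3 ✗
(3,7)B 0/1 ✗
(4,3)A 0/2 ✗
(4,4)B 1/2 ✓
(4,5)B 2/3 ✓
(4,6)A 1/2 ✓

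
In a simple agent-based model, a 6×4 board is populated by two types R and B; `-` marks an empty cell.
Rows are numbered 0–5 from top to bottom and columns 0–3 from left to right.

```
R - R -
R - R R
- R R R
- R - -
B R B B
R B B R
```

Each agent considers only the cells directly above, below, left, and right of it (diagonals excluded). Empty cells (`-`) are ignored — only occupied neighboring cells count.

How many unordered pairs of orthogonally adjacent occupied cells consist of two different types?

7

Scan each occupied cell's neighbors to the right and below so each pair is counted once.
From row 0: 0 unlike of 2 pairs (running 0/2).
From row 1: 0 unlike of 3 pairs (running 0/5).
From row 2: 0 unlike of 3 pairs (running 0/8).
From row 3: 0 unlike of 1 pairs (running 0/9).
From row 4: 5 unlike of 7 pairs (running 5/16).
From row 5: 2 unlike of 3 pairs (running 7/19).
Total adjacent occupied pairs: 19; unlike-type pairs: 7.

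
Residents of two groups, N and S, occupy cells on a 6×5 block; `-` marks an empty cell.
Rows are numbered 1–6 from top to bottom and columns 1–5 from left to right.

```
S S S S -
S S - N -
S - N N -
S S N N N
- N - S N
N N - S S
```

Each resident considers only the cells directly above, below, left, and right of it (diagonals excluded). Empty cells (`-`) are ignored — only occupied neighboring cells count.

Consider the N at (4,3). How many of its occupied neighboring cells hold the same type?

Occupied neighbors of (4,3): (3,3)=N, (4,2)=S, (4,4)=N.
Same type (N): 2 of 3.

2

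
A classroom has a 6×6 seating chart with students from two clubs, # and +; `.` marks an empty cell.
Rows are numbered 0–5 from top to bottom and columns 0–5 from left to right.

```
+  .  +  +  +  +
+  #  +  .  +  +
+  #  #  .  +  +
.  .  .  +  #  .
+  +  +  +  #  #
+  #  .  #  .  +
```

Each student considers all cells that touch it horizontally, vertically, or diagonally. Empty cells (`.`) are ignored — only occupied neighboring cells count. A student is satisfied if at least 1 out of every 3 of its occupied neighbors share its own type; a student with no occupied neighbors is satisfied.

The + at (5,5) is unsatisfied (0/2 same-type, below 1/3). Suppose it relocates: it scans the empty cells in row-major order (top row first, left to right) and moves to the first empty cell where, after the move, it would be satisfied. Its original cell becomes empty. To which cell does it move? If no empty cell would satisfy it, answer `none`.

(0,1)

Vacating (5,5). Empty cells in order:
  (0,1): 4/5 same-type → satisfied — stop here.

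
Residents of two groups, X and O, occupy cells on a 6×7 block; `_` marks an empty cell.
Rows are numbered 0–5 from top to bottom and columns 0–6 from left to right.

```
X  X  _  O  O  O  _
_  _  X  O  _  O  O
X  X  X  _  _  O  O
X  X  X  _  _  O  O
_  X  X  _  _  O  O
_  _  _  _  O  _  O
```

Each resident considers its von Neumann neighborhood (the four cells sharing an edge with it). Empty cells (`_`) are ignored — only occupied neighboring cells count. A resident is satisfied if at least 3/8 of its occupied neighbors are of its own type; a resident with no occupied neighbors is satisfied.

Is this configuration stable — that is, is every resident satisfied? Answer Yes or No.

(0,0)X 1/1 satisfied
(0,1)X 1/1 satisfied
(0,3)O 2/2 satisfied
(0,4)O 2/2 satisfied
(0,5)O 2/2 satisfied
(1,2)X 1/2 satisfied
(1,3)O 1/2 satisfied
(1,5)O 3/3 satisfied
(1,6)O 2/2 satisfied
(2,0)X 2/2 satisfied
(2,1)X 3/3 satisfied
(2,2)X 3/3 satisfied
(2,5)O 3/3 satisfied
(2,6)O 3/3 satisfied
(3,0)X 2/2 satisfied
(3,1)X 4/4 satisfied
(3,2)X 3/3 satisfied
(3,5)O 3/3 satisfied
(3,6)O 3/3 satisfied
(4,1)X 2/2 satisfied
(4,2)X 2/2 satisfied
(4,5)O 2/2 satisfied
(4,6)O 3/3 satisfied
(5,4)O 0/0 satisfied
(5,6)O 1/1 satisfied
All meet the threshold, so the configuration is stable.

Yes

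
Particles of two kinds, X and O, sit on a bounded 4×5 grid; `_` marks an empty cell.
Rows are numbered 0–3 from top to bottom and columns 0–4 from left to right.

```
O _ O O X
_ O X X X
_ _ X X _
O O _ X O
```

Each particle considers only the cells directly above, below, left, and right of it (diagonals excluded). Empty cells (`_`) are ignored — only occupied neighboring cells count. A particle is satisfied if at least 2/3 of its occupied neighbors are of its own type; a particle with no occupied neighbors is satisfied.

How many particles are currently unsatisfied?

(0,0)O 0/0 ✓
(0,2)O 1/2 ✗
(0,3)O 1/3 ✗
(0,4)X 1/2 ✗
(1,1)O 0/1 ✗
(1,2)X 2/4 ✗
(1,3)X 3/4 ✓
(1,4)X 2/2 ✓
(2,2)X 2/2 ✓
(2,3)X 3/3 ✓
(3,0)O 1/1 ✓
(3,1)O 1/1 ✓
(3,3)X 1/2 ✗
(3,4)O 0/1 ✗
Unsatisfied: (0,2), (0,3), (0,4), (1,1), (1,2), (3,3), (3,4) — 7 in total.

7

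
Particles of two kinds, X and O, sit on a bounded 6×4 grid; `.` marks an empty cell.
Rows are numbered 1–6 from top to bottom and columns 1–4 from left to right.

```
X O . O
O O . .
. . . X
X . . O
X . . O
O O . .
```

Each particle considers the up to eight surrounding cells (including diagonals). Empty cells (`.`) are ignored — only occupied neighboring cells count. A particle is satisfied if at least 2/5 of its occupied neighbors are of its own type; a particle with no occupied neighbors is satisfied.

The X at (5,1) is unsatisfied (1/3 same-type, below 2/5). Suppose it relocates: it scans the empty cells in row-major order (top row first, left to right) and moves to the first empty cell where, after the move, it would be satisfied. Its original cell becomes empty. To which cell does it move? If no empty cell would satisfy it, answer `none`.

Vacating (5,1). Empty cells in order:
  (1,3): 0/3 same-type → still unsatisfied.
  (2,3): 1/4 same-type → still unsatisfied.
  (2,4): 1/2 same-type → satisfied — stop here.

(2,4)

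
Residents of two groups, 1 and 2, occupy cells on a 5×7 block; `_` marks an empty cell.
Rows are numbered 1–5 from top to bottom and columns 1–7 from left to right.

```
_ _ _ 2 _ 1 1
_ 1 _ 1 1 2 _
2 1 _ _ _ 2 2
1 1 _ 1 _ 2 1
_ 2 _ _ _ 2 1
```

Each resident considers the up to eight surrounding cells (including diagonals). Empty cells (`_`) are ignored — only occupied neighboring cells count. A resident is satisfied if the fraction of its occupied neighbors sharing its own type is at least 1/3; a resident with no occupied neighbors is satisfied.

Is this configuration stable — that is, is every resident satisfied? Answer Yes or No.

No

Row 1: (1,4)2 0/2 not · (1,6)1 2/3 satisfied · (1,7)1 1/2 satisfied
Row 2: (2,2)1 1/2 satisfied · (2,4)1 1/2 satisfied · (2,5)1 2/5 satisfied · (2,6)2 2/5 satisfied
Row 3: (3,1)2 0/4 not · (3,2)1 3/4 satisfied · (3,6)2 3/5 satisfied · (3,7)2 3/4 satisfied
Row 4: (4,1)1 2/4 satisfied · (4,2)1 2/4 satisfied · (4,4)1 0/0 satisfied · (4,6)2 3/5 satisfied · (4,7)1 1/5 not
Row 5: (5,2)2 0/2 not · (5,6)2 1/3 satisfied · (5,7)1 1/3 satisfied
For instance (1,4) has only 0/2 same-type neighbors, below 1/3.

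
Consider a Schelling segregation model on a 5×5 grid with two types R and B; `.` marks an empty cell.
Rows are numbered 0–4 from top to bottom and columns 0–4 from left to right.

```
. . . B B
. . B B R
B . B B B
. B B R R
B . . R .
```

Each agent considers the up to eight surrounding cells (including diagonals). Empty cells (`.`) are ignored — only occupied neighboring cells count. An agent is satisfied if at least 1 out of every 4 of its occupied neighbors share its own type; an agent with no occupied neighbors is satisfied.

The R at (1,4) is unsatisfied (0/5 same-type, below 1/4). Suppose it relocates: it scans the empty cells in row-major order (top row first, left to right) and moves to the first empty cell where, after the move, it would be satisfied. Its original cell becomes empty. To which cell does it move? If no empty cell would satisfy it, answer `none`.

Vacating (1,4). Empty cells in order:
  (0,0): 0/0 same-type → satisfied — stop here.

(0,0)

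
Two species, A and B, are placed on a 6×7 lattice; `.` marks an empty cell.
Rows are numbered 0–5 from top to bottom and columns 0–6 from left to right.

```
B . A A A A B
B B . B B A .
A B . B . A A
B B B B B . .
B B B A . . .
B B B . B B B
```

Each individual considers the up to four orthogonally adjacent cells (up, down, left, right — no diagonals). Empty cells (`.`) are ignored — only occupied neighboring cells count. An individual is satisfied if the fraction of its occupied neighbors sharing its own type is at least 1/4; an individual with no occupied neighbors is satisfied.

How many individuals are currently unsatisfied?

(0,0)B 1/1 satisfied
(0,2)A 1/1 satisfied
(0,3)A 2/3 satisfied
(0,4)A 2/3 satisfied
(0,5)A 2/3 satisfied
(0,6)B 0/1 not
(1,0)B 2/3 satisfied
(1,1)B 2/2 satisfied
(1,3)B 2/3 satisfied
(1,4)B 1/3 satisfied
(1,5)A 2/3 satisfied
(2,0)A 0/3 not
(2,1)B 2/3 satisfied
(2,3)B 2/2 satisfied
(2,5)A 2/2 satisfied
(2,6)A 1/1 satisfied
(3,0)B 2/3 satisfied
(3,1)B 4/4 satisfied
(3,2)B 3/3 satisfied
(3,3)B 3/4 satisfied
(3,4)B 1/1 satisfied
(4,0)B 3/3 satisfied
(4,1)B 4/4 satisfied
(4,2)B 3/4 satisfied
(4,3)A 0/2 not
(5,0)B 2/2 satisfied
(5,1)B 3/3 satisfied
(5,2)B 2/2 satisfied
(5,4)B 1/1 satisfied
(5,5)B 2/2 satisfied
(5,6)B 1/1 satisfied
Unsatisfied: (0,6), (2,0), (4,3) — 3 in total.

3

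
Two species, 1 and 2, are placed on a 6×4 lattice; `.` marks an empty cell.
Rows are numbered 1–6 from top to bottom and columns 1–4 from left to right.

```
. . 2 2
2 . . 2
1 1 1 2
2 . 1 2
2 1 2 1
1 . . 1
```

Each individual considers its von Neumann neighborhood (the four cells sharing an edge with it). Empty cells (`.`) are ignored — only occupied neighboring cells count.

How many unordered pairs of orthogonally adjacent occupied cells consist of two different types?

Scan each occupied cell's neighbors to the right and below so each pair is counted once.
Row 1: 2(1,3)–2(1,4)= 2(1,4)–2(2,4)=  → 0/2 unlike.
Row 2: 2(2,1)–1(3,1)≠ 2(2,4)–2(3,4)=  → 1/2 unlike.
Row 3: 1(3,1)–1(3,2)= 1(3,1)–2(4,1)≠ 1(3,2)–1(3,3)= 1(3,3)–2(3,4)≠ 1(3,3)–1(4,3)= 2(3,4)–2(4,4)=  → 2/6 unlike.
Row 4: 2(4,1)–2(5,1)= 1(4,3)–2(4,4)≠ 1(4,3)–2(5,3)≠ 2(4,4)–1(5,4)≠  → 3/4 unlike.
Row 5: 2(5,1)–1(5,2)≠ 2(5,1)–1(6,1)≠ 1(5,2)–2(5,3)≠ 2(5,3)–1(5,4)≠ 1(5,4)–1(6,4)=  → 4/5 unlike.
Total adjacent occupied pairs: 19; unlike-type pairs: 10.

10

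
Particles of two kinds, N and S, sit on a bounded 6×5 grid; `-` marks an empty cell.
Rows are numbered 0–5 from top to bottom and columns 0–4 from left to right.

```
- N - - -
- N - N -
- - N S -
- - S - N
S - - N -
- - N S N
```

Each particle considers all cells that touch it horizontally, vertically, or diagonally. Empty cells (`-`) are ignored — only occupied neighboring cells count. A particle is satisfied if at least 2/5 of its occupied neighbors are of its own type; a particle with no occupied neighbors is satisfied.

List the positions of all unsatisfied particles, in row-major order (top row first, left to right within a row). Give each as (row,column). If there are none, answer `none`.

(0,1)N 1/1 ok
(1,1)N 2/2 ok
(1,3)N 1/2 ok
(2,2)N 2/4 ok
(2,3)S 1/4 unhappy
(3,2)S 1/3 unhappy
(3,4)N 1/2 ok
(4,0)S 0/0 ok
(4,3)N 3/5 ok
(5,2)N 1/2 ok
(5,3)S 0/3 unhappy
(5,4)N 1/2 ok

(2,3), (3,2), (5,3)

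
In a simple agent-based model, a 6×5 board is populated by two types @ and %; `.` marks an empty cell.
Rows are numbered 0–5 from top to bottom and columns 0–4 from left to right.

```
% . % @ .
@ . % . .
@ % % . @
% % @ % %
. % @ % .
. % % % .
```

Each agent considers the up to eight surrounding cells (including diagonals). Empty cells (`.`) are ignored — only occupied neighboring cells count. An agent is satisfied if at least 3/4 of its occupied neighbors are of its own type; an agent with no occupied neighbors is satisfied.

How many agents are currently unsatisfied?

16

Row 0: (0,0)% 0/1 ✗ · (0,2)% 1/2 ✗ · (0,3)@ 0/2 ✗
Row 1: (1,0)@ 1/3 ✗ · (1,2)% 3/4 ✓
Row 2: (2,0)@ 1/4 ✗ · (2,1)% 4/7 ✗ · (2,2)% 4/5 ✓ · (2,4)@ 0/2 ✗
Row 3: (3,0)% 3/4 ✓ · (3,1)% 4/7 ✗ · (3,2)@ 1/7 ✗ · (3,3)% 3/6 ✗ · (3,4)% 2/3 ✗
Row 4: (4,1)% 4/6 ✗ · (4,2)@ 1/8 ✗ · (4,3)% 4/6 ✗
Row 5: (5,1)% 2/3 ✗ · (5,2)% 4/5 ✓ · (5,3)% 2/3 ✗
Unsatisfied: (0,0), (0,2), (0,3), (1,0), (2,0), (2,1), (2,4), (3,1), (3,2), (3,3), (3,4), (4,1), (4,2), (4,3), (5,1), (5,3) — 16 in total.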